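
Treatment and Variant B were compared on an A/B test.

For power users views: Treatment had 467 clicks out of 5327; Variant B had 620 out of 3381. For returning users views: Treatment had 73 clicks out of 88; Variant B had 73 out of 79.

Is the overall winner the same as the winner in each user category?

Yes

Power users: Treatment 467/5327 = 8.8%, Variant B 620/3381 = 18.3% → Variant B
Returning users: Treatment 73/88 = 83.0%, Variant B 73/79 = 92.4% → Variant B
Overall: Treatment 540/5415 = 10.0%, Variant B 693/3460 = 20.0% → Variant B
Variant B wins overall and in every user group — no reversal.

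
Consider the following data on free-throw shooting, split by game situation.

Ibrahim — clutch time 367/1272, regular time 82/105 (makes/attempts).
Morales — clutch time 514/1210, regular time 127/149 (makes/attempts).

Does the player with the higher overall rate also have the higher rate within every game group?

Clutch time: Ibrahim 367/1272 = 28.9%, Morales 514/1210 = 42.5% → Morales
Regular time: Ibrahim 82/105 = 78.1%, Morales 127/149 = 85.2% → Morales
Overall: Ibrahim 449/1377 = 32.6%, Morales 641/1359 = 47.2% → Morales
Morales wins overall and in every game group — no reversal.

Yes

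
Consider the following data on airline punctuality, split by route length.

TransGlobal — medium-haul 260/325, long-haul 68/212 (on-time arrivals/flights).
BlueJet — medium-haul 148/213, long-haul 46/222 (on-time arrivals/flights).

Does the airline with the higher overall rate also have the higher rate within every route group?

Yes

Medium-haul: TransGlobal 260/325 = 80.0%, BlueJet 148/213 = 69.5% → TransGlobal
Long-haul: TransGlobal 68/212 = 32.1%, BlueJet 46/222 = 20.7% → TransGlobal
Overall: TransGlobal 328/537 = 61.1%, BlueJet 194/435 = 44.6% → TransGlobal
TransGlobal wins overall and in every route group — no reversal.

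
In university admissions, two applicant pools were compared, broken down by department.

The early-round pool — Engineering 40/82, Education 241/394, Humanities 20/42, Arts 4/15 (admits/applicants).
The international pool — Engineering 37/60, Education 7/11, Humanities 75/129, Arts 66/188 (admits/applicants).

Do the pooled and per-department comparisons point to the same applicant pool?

No

Engineering: the early-round pool 40/82 = 48.8%, the international pool 37/60 = 61.7% → the international pool
Education: the early-round pool 241/394 = 61.2%, the international pool 7/11 = 63.6% → the international pool
Humanities: the early-round pool 20/42 = 47.6%, the international pool 75/129 = 58.1% → the international pool
Arts: the early-round pool 4/15 = 26.7%, the international pool 66/188 = 35.1% → the international pool
Overall: the early-round pool 305/533 = 57.2%, the international pool 185/388 = 47.7% → the early-round pool
The international pool wins each department group but the early-round pool wins overall — the comparison reverses. The international pool's applicants skew toward Arts, which has a lower base rate.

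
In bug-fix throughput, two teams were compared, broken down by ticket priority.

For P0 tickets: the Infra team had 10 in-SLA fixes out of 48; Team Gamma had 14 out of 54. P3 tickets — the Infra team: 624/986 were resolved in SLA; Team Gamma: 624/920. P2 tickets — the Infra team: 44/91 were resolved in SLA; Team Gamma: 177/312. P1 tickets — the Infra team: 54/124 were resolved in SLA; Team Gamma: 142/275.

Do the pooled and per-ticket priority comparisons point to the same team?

P0: the Infra team 10/48 = 20.8%, Team Gamma 14/54 = 25.9% → Team Gamma
P3: the Infra team 624/986 = 63.3%, Team Gamma 624/920 = 67.8% → Team Gamma
P2: the Infra team 44/91 = 48.4%, Team Gamma 177/312 = 56.7% → Team Gamma
P1: the Infra team 54/124 = 43.5%, Team Gamma 142/275 = 51.6% → Team Gamma
Overall: the Infra team 732/1249 = 58.6%, Team Gamma 957/1561 = 61.3% → Team Gamma
Team Gamma wins overall and in every ticket group — no reversal.

Yes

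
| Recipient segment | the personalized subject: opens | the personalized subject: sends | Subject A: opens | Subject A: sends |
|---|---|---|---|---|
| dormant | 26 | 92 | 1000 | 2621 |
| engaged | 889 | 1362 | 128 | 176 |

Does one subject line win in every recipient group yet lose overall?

Yes

Dormant: the personalized subject 26/92 = 28.3%, Subject A 1000/2621 = 38.2% → Subject A
Engaged: the personalized subject 889/1362 = 65.3%, Subject A 128/176 = 72.7% → Subject A
Overall: the personalized subject 915/1454 = 62.9%, Subject A 1128/2797 = 40.3% → the personalized subject
Subject A wins each recipient group but the personalized subject wins overall — the comparison reverses. Subject A's sends skew toward dormant, which has a lower base rate.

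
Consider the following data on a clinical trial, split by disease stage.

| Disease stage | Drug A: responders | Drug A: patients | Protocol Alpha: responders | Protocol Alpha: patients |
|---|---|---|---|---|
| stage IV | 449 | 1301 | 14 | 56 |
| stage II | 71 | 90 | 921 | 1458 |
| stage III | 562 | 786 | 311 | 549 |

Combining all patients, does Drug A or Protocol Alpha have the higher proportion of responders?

Stage IV: Drug A 449/1301 = 34.5%, Protocol Alpha 14/56 = 25.0% → Drug A
Stage II: Drug A 71/90 = 78.9%, Protocol Alpha 921/1458 = 63.2% → Drug A
Stage III: Drug A 562/786 = 71.5%, Protocol Alpha 311/549 = 56.6% → Drug A
Overall: Drug A 1082/2177 = 49.7%, Protocol Alpha 1246/2063 = 60.4% → Protocol Alpha
(Drug A wins every disease group but Protocol Alpha wins overall — Drug A's patients skew toward the low-rate stage IV group.)

Protocol Alpha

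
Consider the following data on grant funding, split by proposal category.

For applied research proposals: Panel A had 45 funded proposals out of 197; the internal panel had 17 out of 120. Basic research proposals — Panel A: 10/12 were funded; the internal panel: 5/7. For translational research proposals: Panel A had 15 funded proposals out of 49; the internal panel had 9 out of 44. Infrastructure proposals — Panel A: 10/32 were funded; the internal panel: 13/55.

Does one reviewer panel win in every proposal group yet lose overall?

Applied research: Panel A 45/197 = 22.8%, the internal panel 17/120 = 14.2% → Panel A
Basic research: Panel A 10/12 = 83.3%, the internal panel 5/7 = 71.4% → Panel A
Translational research: Panel A 15/49 = 30.6%, the internal panel 9/44 = 20.5% → Panel A
Infrastructure: Panel A 10/32 = 31.2%, the internal panel 13/55 = 23.6% → Panel A
Overall: Panel A 80/290 = 27.6%, the internal panel 44/226 = 19.5% → Panel A
Panel A wins overall and in every proposal group — no reversal.

No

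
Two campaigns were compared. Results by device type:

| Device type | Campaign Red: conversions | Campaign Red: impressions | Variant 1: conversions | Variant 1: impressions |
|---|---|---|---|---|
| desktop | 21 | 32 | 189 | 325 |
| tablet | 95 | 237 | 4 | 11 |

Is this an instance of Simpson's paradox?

Desktop: Campaign Red 21/32 = 65.6%, Variant 1 189/325 = 58.2% → Campaign Red
Tablet: Campaign Red 95/237 = 40.1%, Variant 1 4/11 = 36.4% → Campaign Red
Overall: Campaign Red 116/269 = 43.1%, Variant 1 193/336 = 57.4% → Variant 1
Campaign Red wins each device group but Variant 1 wins overall — the comparison reverses. Campaign Red's impressions skew toward tablet, which has a lower base rate.

Yes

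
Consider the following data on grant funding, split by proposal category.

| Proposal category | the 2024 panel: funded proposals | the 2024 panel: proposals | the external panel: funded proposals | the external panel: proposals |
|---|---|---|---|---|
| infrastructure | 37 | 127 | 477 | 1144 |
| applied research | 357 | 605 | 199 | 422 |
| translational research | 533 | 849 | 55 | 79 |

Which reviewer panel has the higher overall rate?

the 2024 panel

Infrastructure: the 2024 panel 37/127 = 29.1%, the external panel 477/1144 = 41.7% → the external panel
Applied research: the 2024 panel 357/605 = 59.0%, the external panel 199/422 = 47.2% → the 2024 panel
Translational research: the 2024 panel 533/849 = 62.8%, the external panel 55/79 = 69.6% → the external panel
Overall: the 2024 panel 927/1581 = 58.6%, the external panel 731/1645 = 44.4% → the 2024 panel
(Neither sweeps every proposal group, but the 2024 panel has the higher pooled rate.)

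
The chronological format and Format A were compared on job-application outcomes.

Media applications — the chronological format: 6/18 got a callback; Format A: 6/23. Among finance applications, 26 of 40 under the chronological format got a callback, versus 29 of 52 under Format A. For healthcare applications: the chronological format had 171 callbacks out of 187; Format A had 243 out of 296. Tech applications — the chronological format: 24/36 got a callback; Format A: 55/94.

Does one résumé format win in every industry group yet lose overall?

No

Media: the chronological format 6/18 = 33.3%, Format A 6/23 = 26.1% → the chronological format
Finance: the chronological format 26/40 = 65.0%, Format A 29/52 = 55.8% → the chronological format
Healthcare: the chronological format 171/187 = 91.4%, Format A 243/296 = 82.1% → the chronological format
Tech: the chronological format 24/36 = 66.7%, Format A 55/94 = 58.5% → the chronological format
Overall: the chronological format 227/281 = 80.8%, Format A 333/465 = 71.6% → the chronological format
The chronological format wins overall and in every industry group — no reversal.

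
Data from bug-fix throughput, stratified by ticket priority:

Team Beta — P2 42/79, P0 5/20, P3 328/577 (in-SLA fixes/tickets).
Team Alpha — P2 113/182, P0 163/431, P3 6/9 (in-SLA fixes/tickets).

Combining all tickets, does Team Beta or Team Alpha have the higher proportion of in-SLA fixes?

P2: Team Beta 42/79 = 53.2%, Team Alpha 113/182 = 62.1% → Team Alpha
P0: Team Beta 5/20 = 25.0%, Team Alpha 163/431 = 37.8% → Team Alpha
P3: Team Beta 328/577 = 56.8%, Team Alpha 6/9 = 66.7% → Team Alpha
Overall: Team Beta 375/676 = 55.5%, Team Alpha 282/622 = 45.3% → Team Beta
(Team Alpha wins every ticket group but Team Beta wins overall — Team Alpha's tickets skew toward the low-rate P0 group.)

Team Beta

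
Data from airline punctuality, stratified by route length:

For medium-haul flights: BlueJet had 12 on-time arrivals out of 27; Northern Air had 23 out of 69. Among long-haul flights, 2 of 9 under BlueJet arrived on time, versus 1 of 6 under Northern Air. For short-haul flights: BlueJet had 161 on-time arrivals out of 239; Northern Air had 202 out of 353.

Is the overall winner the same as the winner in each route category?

Medium-haul: BlueJet 12/27 = 44.4%, Northern Air 23/69 = 33.3% → BlueJet
Long-haul: BlueJet 2/9 = 22.2%, Northern Air 1/6 = 16.7% → BlueJet
Short-haul: BlueJet 161/239 = 67.4%, Northern Air 202/353 = 57.2% → BlueJet
Overall: BlueJet 175/275 = 63.6%, Northern Air 226/428 = 52.8% → BlueJet
BlueJet wins overall and in every route group — no reversal.

Yes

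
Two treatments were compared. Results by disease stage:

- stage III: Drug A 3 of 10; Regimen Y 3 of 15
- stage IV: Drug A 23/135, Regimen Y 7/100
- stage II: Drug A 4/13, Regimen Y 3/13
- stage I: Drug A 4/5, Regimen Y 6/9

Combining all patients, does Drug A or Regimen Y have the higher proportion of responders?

Stage III: Drug A 3/10 = 30.0%, Regimen Y 3/15 = 20.0% → Drug A
Stage IV: Drug A 23/135 = 17.0%, Regimen Y 7/100 = 7.0% → Drug A
Stage II: Drug A 4/13 = 30.8%, Regimen Y 3/13 = 23.1% → Drug A
Stage I: Drug A 4/5 = 80.0%, Regimen Y 6/9 = 66.7% → Drug A
Overall: Drug A 34/163 = 20.9%, Regimen Y 19/137 = 13.9% → Drug A

Drug A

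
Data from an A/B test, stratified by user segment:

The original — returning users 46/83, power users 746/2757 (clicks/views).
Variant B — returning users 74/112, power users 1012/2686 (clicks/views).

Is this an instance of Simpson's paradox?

Returning users: the original 46/83 = 55.4%, Variant B 74/112 = 66.1% → Variant B
Power users: the original 746/2757 = 27.1%, Variant B 1012/2686 = 37.7% → Variant B
Overall: the original 792/2840 = 27.9%, Variant B 1086/2798 = 38.8% → Variant B
Variant B wins overall and in every user group — no reversal.

No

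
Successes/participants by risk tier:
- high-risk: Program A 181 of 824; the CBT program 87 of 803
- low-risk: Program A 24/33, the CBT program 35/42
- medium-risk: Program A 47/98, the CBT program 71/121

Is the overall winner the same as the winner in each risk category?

No

High-risk: Program A 181/824 = 22.0%, the CBT program 87/803 = 10.8% → Program A
Low-risk: Program A 24/33 = 72.7%, the CBT program 35/42 = 83.3% → the CBT program
Medium-risk: Program A 47/98 = 48.0%, the CBT program 71/121 = 58.7% → the CBT program
Overall: Program A 252/955 = 26.4%, the CBT program 193/966 = 20.0% → Program A
Neither sweeps: Program A wins 1 of 3 groups, the CBT program wins 2. Program A wins overall but not every group — no Simpson reversal.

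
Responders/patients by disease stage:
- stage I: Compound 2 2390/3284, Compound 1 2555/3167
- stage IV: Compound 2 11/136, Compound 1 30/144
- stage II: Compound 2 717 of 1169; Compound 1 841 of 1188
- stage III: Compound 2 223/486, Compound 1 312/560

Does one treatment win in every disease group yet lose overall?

Stage I: Compound 2 2390/3284 = 72.8%, Compound 1 2555/3167 = 80.7% → Compound 1
Stage IV: Compound 2 11/136 = 8.1%, Compound 1 30/144 = 20.8% → Compound 1
Stage II: Compound 2 717/1169 = 61.3%, Compound 1 841/1188 = 70.8% → Compound 1
Stage III: Compound 2 223/486 = 45.9%, Compound 1 312/560 = 55.7% → Compound 1
Overall: Compound 2 3341/5075 = 65.8%, Compound 1 3738/5059 = 73.9% → Compound 1
Compound 1 wins overall and in every disease group — no reversal.

No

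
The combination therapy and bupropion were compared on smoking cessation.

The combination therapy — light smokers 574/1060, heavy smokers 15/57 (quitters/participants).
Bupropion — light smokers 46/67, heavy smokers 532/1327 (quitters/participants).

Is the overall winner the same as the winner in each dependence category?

No

Light smokers: the combination therapy 574/1060 = 54.2%, bupropion 46/67 = 68.7% → bupropion
Heavy smokers: the combination therapy 15/57 = 26.3%, bupropion 532/1327 = 40.1% → bupropion
Overall: the combination therapy 589/1117 = 52.7%, bupropion 578/1394 = 41.5% → the combination therapy
Bupropion wins each dependence group but the combination therapy wins overall — the comparison reverses. Bupropion's participants skew toward heavy smokers, which has a lower base rate.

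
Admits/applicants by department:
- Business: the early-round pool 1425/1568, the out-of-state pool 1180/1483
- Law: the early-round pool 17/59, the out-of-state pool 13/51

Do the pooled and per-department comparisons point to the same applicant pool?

Business: the early-round pool 1425/1568 = 90.9%, the out-of-state pool 1180/1483 = 79.6% → the early-round pool
Law: the early-round pool 17/59 = 28.8%, the out-of-state pool 13/51 = 25.5% → the early-round pool
Overall: the early-round pool 1442/1627 = 88.6%, the out-of-state pool 1193/1534 = 77.8% → the early-round pool
The early-round pool wins overall and in every department group — no reversal.

Yes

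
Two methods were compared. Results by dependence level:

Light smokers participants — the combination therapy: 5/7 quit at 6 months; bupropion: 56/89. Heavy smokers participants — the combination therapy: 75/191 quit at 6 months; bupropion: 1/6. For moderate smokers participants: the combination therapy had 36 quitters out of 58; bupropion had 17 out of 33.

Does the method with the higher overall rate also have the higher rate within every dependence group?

No

Light smokers: the combination therapy 5/7 = 71.4%, bupropion 56/89 = 62.9% → the combination therapy
Heavy smokers: the combination therapy 75/191 = 39.3%, bupropion 1/6 = 16.7% → the combination therapy
Moderate smokers: the combination therapy 36/58 = 62.1%, bupropion 17/33 = 51.5% → the combination therapy
Overall: the combination therapy 116/256 = 45.3%, bupropion 74/128 = 57.8% → bupropion
The combination therapy wins each dependence group but bupropion wins overall — the comparison reverses. The combination therapy's participants skew toward heavy smokers, which has a lower base rate.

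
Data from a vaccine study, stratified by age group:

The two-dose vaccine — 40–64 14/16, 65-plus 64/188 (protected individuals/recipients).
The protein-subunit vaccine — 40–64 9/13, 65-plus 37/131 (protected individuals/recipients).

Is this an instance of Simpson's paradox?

No

40–64: the two-dose vaccine 14/16 = 87.5%, the protein-subunit vaccine 9/13 = 69.2% → the two-dose vaccine
65-plus: the two-dose vaccine 64/188 = 34.0%, the protein-subunit vaccine 37/131 = 28.2% → the two-dose vaccine
Overall: the two-dose vaccine 78/204 = 38.2%, the protein-subunit vaccine 46/144 = 31.9% → the two-dose vaccine
The two-dose vaccine wins overall and in every age group — no reversal.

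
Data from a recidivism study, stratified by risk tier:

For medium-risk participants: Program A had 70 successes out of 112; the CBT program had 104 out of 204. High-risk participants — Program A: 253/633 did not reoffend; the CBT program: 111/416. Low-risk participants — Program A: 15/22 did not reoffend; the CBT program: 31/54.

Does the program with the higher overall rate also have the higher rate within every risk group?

Medium-risk: Program A 70/112 = 62.5%, the CBT program 104/204 = 51.0% → Program A
High-risk: Program A 253/633 = 40.0%, the CBT program 111/416 = 26.7% → Program A
Low-risk: Program A 15/22 = 68.2%, the CBT program 31/54 = 57.4% → Program A
Overall: Program A 338/767 = 44.1%, the CBT program 246/674 = 36.5% → Program A
Program A wins overall and in every risk group — no reversal.

Yes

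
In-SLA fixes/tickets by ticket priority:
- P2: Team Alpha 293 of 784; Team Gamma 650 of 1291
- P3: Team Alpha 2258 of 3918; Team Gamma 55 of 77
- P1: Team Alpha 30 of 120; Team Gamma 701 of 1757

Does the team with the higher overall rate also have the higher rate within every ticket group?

P2: Team Alpha 293/784 = 37.4%, Team Gamma 650/1291 = 50.3% → Team Gamma
P3: Team Alpha 2258/3918 = 57.6%, Team Gamma 55/77 = 71.4% → Team Gamma
P1: Team Alpha 30/120 = 25.0%, Team Gamma 701/1757 = 39.9% → Team Gamma
Overall: Team Alpha 2581/4822 = 53.5%, Team Gamma 1406/3125 = 45.0% → Team Alpha
Team Gamma wins each ticket group but Team Alpha wins overall — the comparison reverses. Team Gamma's tickets skew toward P1, which has a lower base rate.

No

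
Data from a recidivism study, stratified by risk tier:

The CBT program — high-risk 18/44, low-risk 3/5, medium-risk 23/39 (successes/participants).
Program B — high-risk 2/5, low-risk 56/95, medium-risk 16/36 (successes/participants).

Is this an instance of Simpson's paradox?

High-risk: the CBT program 18/44 = 40.9%, Program B 2/5 = 40.0% → the CBT program
Low-risk: the CBT program 3/5 = 60.0%, Program B 56/95 = 58.9% → the CBT program
Medium-risk: the CBT program 23/39 = 59.0%, Program B 16/36 = 44.4% → the CBT program
Overall: the CBT program 44/88 = 50.0%, Program B 74/136 = 54.4% → Program B
The CBT program wins each risk group but Program B wins overall — the comparison reverses. The CBT program's participants skew toward high-risk, which has a lower base rate.

Yes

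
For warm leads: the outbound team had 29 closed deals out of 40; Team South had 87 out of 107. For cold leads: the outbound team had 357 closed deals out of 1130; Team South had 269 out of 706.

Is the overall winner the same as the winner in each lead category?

Warm: the outbound team 29/40 = 72.5%, Team South 87/107 = 81.3% → Team South
Cold: the outbound team 357/1130 = 31.6%, Team South 269/706 = 38.1% → Team South
Overall: the outbound team 386/1170 = 33.0%, Team South 356/813 = 43.8% → Team South
Team South wins overall and in every lead group — no reversal.

Yes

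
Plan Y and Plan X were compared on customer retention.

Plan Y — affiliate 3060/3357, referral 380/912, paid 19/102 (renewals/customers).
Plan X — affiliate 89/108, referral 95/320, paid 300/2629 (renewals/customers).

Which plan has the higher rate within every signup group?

Plan Y

Affiliate: Plan Y 3060/3357 = 91.2%, Plan X 89/108 = 82.4% → Plan Y
Referral: Plan Y 380/912 = 41.7%, Plan X 95/320 = 29.7% → Plan Y
Paid: Plan Y 19/102 = 18.6%, Plan X 300/2629 = 11.4% → Plan Y
Plan Y has the higher rate in all 3 groups.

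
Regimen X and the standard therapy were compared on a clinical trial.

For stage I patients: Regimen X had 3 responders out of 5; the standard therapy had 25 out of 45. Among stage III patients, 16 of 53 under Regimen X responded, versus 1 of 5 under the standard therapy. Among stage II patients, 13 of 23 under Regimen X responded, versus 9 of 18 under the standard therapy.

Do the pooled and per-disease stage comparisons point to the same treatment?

Stage I: Regimen X 3/5 = 60.0%, the standard therapy 25/45 = 55.6% → Regimen X
Stage III: Regimen X 16/53 = 30.2%, the standard therapy 1/5 = 20.0% → Regimen X
Stage II: Regimen X 13/23 = 56.5%, the standard therapy 9/18 = 50.0% → Regimen X
Overall: Regimen X 32/81 = 39.5%, the standard therapy 35/68 = 51.5% → the standard therapy
Regimen X wins each disease group but the standard therapy wins overall — the comparison reverses. Regimen X's patients skew toward stage III, which has a lower base rate.

No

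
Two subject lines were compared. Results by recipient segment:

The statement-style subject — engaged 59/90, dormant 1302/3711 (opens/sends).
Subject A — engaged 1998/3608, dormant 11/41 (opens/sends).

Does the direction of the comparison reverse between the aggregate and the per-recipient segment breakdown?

Engaged: the statement-style subject 59/90 = 65.6%, Subject A 1998/3608 = 55.4% → the statement-style subject
Dormant: the statement-style subject 1302/3711 = 35.1%, Subject A 11/41 = 26.8% → the statement-style subject
Overall: the statement-style subject 1361/3801 = 35.8%, Subject A 2009/3649 = 55.1% → Subject A
The statement-style subject wins each recipient group but Subject A wins overall — the comparison reverses. The statement-style subject's sends skew toward dormant, which has a lower base rate.

Yes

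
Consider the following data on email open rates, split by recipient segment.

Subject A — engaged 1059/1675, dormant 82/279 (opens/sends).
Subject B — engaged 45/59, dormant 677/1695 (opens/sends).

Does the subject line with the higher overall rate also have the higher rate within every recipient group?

Engaged: Subject A 1059/1675 = 63.2%, Subject B 45/59 = 76.3% → Subject B
Dormant: Subject A 82/279 = 29.4%, Subject B 677/1695 = 39.9% → Subject B
Overall: Subject A 1141/1954 = 58.4%, Subject B 722/1754 = 41.2% → Subject A
Subject B wins each recipient group but Subject A wins overall — the comparison reverses. Subject B's sends skew toward dormant, which has a lower base rate.

No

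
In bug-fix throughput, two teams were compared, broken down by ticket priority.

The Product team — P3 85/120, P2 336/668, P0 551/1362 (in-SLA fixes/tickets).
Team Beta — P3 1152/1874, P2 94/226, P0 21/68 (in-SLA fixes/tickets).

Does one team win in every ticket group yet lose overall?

P3: the Product team 85/120 = 70.8%, Team Beta 1152/1874 = 61.5% → the Product team
P2: the Product team 336/668 = 50.3%, Team Beta 94/226 = 41.6% → the Product team
P0: the Product team 551/1362 = 40.5%, Team Beta 21/68 = 30.9% → the Product team
Overall: the Product team 972/2150 = 45.2%, Team Beta 1267/2168 = 58.4% → Team Beta
The Product team wins each ticket group but Team Beta wins overall — the comparison reverses. The Product team's tickets skew toward P0, which has a lower base rate.

Yes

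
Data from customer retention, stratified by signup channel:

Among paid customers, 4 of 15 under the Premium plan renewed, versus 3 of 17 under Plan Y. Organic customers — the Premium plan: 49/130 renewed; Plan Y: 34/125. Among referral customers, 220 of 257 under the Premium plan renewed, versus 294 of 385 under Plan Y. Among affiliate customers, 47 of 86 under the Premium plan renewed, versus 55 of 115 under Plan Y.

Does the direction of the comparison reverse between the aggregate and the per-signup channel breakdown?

No

Paid: the Premium plan 4/15 = 26.7%, Plan Y 3/17 = 17.6% → the Premium plan
Organic: the Premium plan 49/130 = 37.7%, Plan Y 34/125 = 27.2% → the Premium plan
Referral: the Premium plan 220/257 = 85.6%, Plan Y 294/385 = 76.4% → the Premium plan
Affiliate: the Premium plan 47/86 = 54.7%, Plan Y 55/115 = 47.8% → the Premium plan
Overall: the Premium plan 320/488 = 65.6%, Plan Y 386/642 = 60.1% → the Premium plan
The Premium plan wins overall and in every signup group — no reversal.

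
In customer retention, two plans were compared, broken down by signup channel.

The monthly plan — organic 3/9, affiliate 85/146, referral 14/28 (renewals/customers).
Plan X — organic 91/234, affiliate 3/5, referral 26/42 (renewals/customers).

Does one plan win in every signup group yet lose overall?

Organic: the monthly plan 3/9 = 33.3%, Plan X 91/234 = 38.9% → Plan X
Affiliate: the monthly plan 85/146 = 58.2%, Plan X 3/5 = 60.0% → Plan X
Referral: the monthly plan 14/28 = 50.0%, Plan X 26/42 = 61.9% → Plan X
Overall: the monthly plan 102/183 = 55.7%, Plan X 120/281 = 42.7% → the monthly plan
Plan X wins each signup group but the monthly plan wins overall — the comparison reverses. Plan X's customers skew toward organic, which has a lower base rate.

Yes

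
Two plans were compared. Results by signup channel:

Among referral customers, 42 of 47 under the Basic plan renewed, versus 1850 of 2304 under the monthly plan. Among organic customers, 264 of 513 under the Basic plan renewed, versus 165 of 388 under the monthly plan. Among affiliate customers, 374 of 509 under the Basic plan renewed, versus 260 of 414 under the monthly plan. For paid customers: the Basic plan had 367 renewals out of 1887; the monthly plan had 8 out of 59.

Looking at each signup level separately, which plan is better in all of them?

the Basic plan

Referral: the Basic plan 42/47 = 89.4%, the monthly plan 1850/2304 = 80.3% → the Basic plan
Organic: the Basic plan 264/513 = 51.5%, the monthly plan 165/388 = 42.5% → the Basic plan
Affiliate: the Basic plan 374/509 = 73.5%, the monthly plan 260/414 = 62.8% → the Basic plan
Paid: the Basic plan 367/1887 = 19.4%, the monthly plan 8/59 = 13.6% → the Basic plan
The Basic plan has the higher rate in all 4 groups.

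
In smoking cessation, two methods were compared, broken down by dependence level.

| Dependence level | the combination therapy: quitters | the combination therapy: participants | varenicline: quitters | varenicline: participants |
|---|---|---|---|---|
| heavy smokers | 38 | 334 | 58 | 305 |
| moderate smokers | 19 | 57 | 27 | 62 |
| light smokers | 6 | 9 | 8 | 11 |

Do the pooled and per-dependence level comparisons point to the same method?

Yes

Heavy smokers: the combination therapy 38/334 = 11.4%, varenicline 58/305 = 19.0% → varenicline
Moderate smokers: the combination therapy 19/57 = 33.3%, varenicline 27/62 = 43.5% → varenicline
Light smokers: the combination therapy 6/9 = 66.7%, varenicline 8/11 = 72.7% → varenicline
Overall: the combination therapy 63/400 = 15.8%, varenicline 93/378 = 24.6% → varenicline
Varenicline wins overall and in every dependence group — no reversal.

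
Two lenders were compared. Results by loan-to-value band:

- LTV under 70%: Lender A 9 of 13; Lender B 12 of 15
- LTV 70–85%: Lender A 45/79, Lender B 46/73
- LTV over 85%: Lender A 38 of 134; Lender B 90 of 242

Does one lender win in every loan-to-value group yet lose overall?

LTV under 70%: Lender A 9/13 = 69.2%, Lender B 12/15 = 80.0% → Lender B
LTV 70–85%: Lender A 45/79 = 57.0%, Lender B 46/73 = 63.0% → Lender B
LTV over 85%: Lender A 38/134 = 28.4%, Lender B 90/242 = 37.2% → Lender B
Overall: Lender A 92/226 = 40.7%, Lender B 148/330 = 44.8% → Lender B
Lender B wins overall and in every loan-to-value group — no reversal.

No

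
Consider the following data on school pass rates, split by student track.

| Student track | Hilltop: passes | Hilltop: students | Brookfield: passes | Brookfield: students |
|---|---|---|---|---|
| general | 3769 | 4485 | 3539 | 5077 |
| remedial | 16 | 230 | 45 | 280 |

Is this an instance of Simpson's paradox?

General: Hilltop 3769/4485 = 84.0%, Brookfield 3539/5077 = 69.7% → Hilltop
Remedial: Hilltop 16/230 = 7.0%, Brookfield 45/280 = 16.1% → Brookfield
Overall: Hilltop 3785/4715 = 80.3%, Brookfield 3584/5357 = 66.9% → Hilltop
Neither sweeps: Hilltop wins 1 of 2 groups, Brookfield wins 1. Hilltop wins overall but not every group — no Simpson reversal.

No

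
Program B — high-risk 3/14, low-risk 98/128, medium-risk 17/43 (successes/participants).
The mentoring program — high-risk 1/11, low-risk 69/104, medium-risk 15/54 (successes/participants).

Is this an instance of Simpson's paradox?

High-risk: Program B 3/14 = 21.4%, the mentoring program 1/11 = 9.1% → Program B
Low-risk: Program B 98/128 = 76.6%, the mentoring program 69/104 = 66.3% → Program B
Medium-risk: Program B 17/43 = 39.5%, the mentoring program 15/54 = 27.8% → Program B
Overall: Program B 118/185 = 63.8%, the mentoring program 85/169 = 50.3% → Program B
Program B wins overall and in every risk group — no reversal.

No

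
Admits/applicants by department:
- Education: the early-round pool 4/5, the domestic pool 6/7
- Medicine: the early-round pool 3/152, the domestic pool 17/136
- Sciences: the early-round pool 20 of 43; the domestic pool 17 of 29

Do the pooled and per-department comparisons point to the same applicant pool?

Yes

Education: the early-round pool 4/5 = 80.0%, the domestic pool 6/7 = 85.7% → the domestic pool
Medicine: the early-round pool 3/152 = 2.0%, the domestic pool 17/136 = 12.5% → the domestic pool
Sciences: the early-round pool 20/43 = 46.5%, the domestic pool 17/29 = 58.6% → the domestic pool
Overall: the early-round pool 27/200 = 13.5%, the domestic pool 40/172 = 23.3% → the domestic pool
The domestic pool wins overall and in every department group — no reversal.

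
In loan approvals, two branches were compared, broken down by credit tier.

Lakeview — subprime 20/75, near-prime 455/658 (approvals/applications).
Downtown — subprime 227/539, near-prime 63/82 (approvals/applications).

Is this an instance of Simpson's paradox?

Yes

Subprime: Lakeview 20/75 = 26.7%, Downtown 227/539 = 42.1% → Downtown
Near-prime: Lakeview 455/658 = 69.1%, Downtown 63/82 = 76.8% → Downtown
Overall: Lakeview 475/733 = 64.8%, Downtown 290/621 = 46.7% → Lakeview
Downtown wins each credit group but Lakeview wins overall — the comparison reverses. Downtown's applications skew toward subprime, which has a lower base rate.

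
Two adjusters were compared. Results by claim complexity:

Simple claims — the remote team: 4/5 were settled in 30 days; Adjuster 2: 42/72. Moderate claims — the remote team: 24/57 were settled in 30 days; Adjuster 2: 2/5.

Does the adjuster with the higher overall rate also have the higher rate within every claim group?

Simple: the remote team 4/5 = 80.0%, Adjuster 2 42/72 = 58.3% → the remote team
Moderate: the remote team 24/57 = 42.1%, Adjuster 2 2/5 = 40.0% → the remote team
Overall: the remote team 28/62 = 45.2%, Adjuster 2 44/77 = 57.1% → Adjuster 2
The remote team wins each claim group but Adjuster 2 wins overall — the comparison reverses. The remote team's claims skew toward moderate, which has a lower base rate.

No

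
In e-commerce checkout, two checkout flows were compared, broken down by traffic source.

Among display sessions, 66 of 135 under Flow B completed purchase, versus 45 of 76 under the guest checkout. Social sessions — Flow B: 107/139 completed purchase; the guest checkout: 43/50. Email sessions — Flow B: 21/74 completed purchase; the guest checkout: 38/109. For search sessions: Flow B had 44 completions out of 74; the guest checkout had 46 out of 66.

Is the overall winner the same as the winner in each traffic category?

Yes

Display: Flow B 66/135 = 48.9%, the guest checkout 45/76 = 59.2% → the guest checkout
Social: Flow B 107/139 = 77.0%, the guest checkout 43/50 = 86.0% → the guest checkout
Email: Flow B 21/74 = 28.4%, the guest checkout 38/109 = 34.9% → the guest checkout
Search: Flow B 44/74 = 59.5%, the guest checkout 46/66 = 69.7% → the guest checkout
Overall: Flow B 238/422 = 56.4%, the guest checkout 172/301 = 57.1% → the guest checkout
The guest checkout wins overall and in every traffic group — no reversal.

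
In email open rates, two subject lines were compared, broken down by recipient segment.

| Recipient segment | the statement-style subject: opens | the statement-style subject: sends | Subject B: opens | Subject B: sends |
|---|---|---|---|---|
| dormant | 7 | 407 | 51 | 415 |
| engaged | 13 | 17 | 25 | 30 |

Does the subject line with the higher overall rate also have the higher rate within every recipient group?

Dormant: the statement-style subject 7/407 = 1.7%, Subject B 51/415 = 12.3% → Subject B
Engaged: the statement-style subject 13/17 = 76.5%, Subject B 25/30 = 83.3% → Subject B
Overall: the statement-style subject 20/424 = 4.7%, Subject B 76/445 = 17.1% → Subject B
Subject B wins overall and in every recipient group — no reversal.

Yes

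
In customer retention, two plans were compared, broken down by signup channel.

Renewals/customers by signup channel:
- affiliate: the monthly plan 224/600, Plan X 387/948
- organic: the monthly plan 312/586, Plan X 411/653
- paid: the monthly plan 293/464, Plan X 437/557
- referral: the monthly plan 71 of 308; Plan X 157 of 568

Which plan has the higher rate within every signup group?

Plan X

Affiliate: the monthly plan 224/600 = 37.3%, Plan X 387/948 = 40.8% → Plan X
Organic: the monthly plan 312/586 = 53.2%, Plan X 411/653 = 62.9% → Plan X
Paid: the monthly plan 293/464 = 63.1%, Plan X 437/557 = 78.5% → Plan X
Referral: the monthly plan 71/308 = 23.1%, Plan X 157/568 = 27.6% → Plan X
Plan X has the higher rate in all 4 groups.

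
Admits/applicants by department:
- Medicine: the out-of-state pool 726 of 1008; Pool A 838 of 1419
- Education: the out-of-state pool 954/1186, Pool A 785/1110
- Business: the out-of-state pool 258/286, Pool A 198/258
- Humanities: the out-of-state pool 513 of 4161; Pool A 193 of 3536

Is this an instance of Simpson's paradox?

No

Medicine: the out-of-state pool 726/1008 = 72.0%, Pool A 838/1419 = 59.1% → the out-of-state pool
Education: the out-of-state pool 954/1186 = 80.4%, Pool A 785/1110 = 70.7% → the out-of-state pool
Business: the out-of-state pool 258/286 = 90.2%, Pool A 198/258 = 76.7% → the out-of-state pool
Humanities: the out-of-state pool 513/4161 = 12.3%, Pool A 193/3536 = 5.5% → the out-of-state pool
Overall: the out-of-state pool 2451/6641 = 36.9%, Pool A 2014/6323 = 31.9% → the out-of-state pool
The out-of-state pool wins overall and in every department group — no reversal.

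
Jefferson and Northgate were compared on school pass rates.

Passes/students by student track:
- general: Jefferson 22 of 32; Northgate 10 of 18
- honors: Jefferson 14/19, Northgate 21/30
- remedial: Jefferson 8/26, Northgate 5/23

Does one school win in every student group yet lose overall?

General: Jefferson 22/32 = 68.8%, Northgate 10/18 = 55.6% → Jefferson
Honors: Jefferson 14/19 = 73.7%, Northgate 21/30 = 70.0% → Jefferson
Remedial: Jefferson 8/26 = 30.8%, Northgate 5/23 = 21.7% → Jefferson
Overall: Jefferson 44/77 = 57.1%, Northgate 36/71 = 50.7% → Jefferson
Jefferson wins overall and in every student group — no reversal.

No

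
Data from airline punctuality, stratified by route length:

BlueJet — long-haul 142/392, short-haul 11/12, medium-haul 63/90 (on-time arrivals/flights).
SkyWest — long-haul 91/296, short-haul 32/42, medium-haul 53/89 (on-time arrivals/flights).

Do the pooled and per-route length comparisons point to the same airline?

Yes

Long-haul: BlueJet 142/392 = 36.2%, SkyWest 91/296 = 30.7% → BlueJet
Short-haul: BlueJet 11/12 = 91.7%, SkyWest 32/42 = 76.2% → BlueJet
Medium-haul: BlueJet 63/90 = 70.0%, SkyWest 53/89 = 59.6% → BlueJet
Overall: BlueJet 216/494 = 43.7%, SkyWest 176/427 = 41.2% → BlueJet
BlueJet wins overall and in every route group — no reversal.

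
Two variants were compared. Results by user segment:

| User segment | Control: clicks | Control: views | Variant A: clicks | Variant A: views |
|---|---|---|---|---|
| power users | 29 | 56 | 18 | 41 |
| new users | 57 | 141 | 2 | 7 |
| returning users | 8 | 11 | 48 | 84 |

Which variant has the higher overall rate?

Variant A

Power users: Control 29/56 = 51.8%, Variant A 18/41 = 43.9% → Control
New users: Control 57/141 = 40.4%, Variant A 2/7 = 28.6% → Control
Returning users: Control 8/11 = 72.7%, Variant A 48/84 = 57.1% → Control
Overall: Control 94/208 = 45.2%, Variant A 68/132 = 51.5% → Variant A
(Control wins every user group but Variant A wins overall — Control's views skew toward the low-rate new users group.)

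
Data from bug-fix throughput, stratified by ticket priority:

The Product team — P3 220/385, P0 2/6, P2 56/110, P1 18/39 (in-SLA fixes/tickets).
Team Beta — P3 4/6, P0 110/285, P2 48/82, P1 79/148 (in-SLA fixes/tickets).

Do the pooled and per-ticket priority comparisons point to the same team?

No

P3: the Product team 220/385 = 57.1%, Team Beta 4/6 = 66.7% → Team Beta
P0: the Product team 2/6 = 33.3%, Team Beta 110/285 = 38.6% → Team Beta
P2: the Product team 56/110 = 50.9%, Team Beta 48/82 = 58.5% → Team Beta
P1: the Product team 18/39 = 46.2%, Team Beta 79/148 = 53.4% → Team Beta
Overall: the Product team 296/540 = 54.8%, Team Beta 241/521 = 46.3% → the Product team
Team Beta wins each ticket group but the Product team wins overall — the comparison reverses. Team Beta's tickets skew toward P0, which has a lower base rate.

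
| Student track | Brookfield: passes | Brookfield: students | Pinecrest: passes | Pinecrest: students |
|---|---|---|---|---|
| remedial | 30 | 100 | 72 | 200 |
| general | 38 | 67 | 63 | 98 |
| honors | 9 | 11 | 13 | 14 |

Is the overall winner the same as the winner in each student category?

Yes

Remedial: Brookfield 30/100 = 30.0%, Pinecrest 72/200 = 36.0% → Pinecrest
General: Brookfield 38/67 = 56.7%, Pinecrest 63/98 = 64.3% → Pinecrest
Honors: Brookfield 9/11 = 81.8%, Pinecrest 13/14 = 92.9% → Pinecrest
Overall: Brookfield 77/178 = 43.3%, Pinecrest 148/312 = 47.4% → Pinecrest
Pinecrest wins overall and in every student group — no reversal.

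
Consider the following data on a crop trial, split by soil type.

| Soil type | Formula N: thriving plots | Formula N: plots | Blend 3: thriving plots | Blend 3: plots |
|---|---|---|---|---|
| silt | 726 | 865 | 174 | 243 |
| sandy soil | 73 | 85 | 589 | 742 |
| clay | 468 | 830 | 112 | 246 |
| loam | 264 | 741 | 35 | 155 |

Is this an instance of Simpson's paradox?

Silt: Formula N 726/865 = 83.9%, Blend 3 174/243 = 71.6% → Formula N
Sandy soil: Formula N 73/85 = 85.9%, Blend 3 589/742 = 79.4% → Formula N
Clay: Formula N 468/830 = 56.4%, Blend 3 112/246 = 45.5% → Formula N
Loam: Formula N 264/741 = 35.6%, Blend 3 35/155 = 22.6% → Formula N
Overall: Formula N 1531/2521 = 60.7%, Blend 3 910/1386 = 65.7% → Blend 3
Formula N wins each soil group but Blend 3 wins overall — the comparison reverses. Formula N's plots skew toward loam, which has a lower base rate.

Yes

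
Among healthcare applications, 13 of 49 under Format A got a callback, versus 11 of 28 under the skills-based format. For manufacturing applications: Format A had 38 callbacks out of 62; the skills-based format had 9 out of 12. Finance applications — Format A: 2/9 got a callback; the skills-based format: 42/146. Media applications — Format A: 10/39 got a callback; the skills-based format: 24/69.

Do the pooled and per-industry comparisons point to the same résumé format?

Healthcare: Format A 13/49 = 26.5%, the skills-based format 11/28 = 39.3% → the skills-based format
Manufacturing: Format A 38/62 = 61.3%, the skills-based format 9/12 = 75.0% → the skills-based format
Finance: Format A 2/9 = 22.2%, the skills-based format 42/146 = 28.8% → the skills-based format
Media: Format A 10/39 = 25.6%, the skills-based format 24/69 = 34.8% → the skills-based format
Overall: Format A 63/159 = 39.6%, the skills-based format 86/255 = 33.7% → Format A
The skills-based format wins each industry group but Format A wins overall — the comparison reverses. The skills-based format's applications skew toward finance, which has a lower base rate.

No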